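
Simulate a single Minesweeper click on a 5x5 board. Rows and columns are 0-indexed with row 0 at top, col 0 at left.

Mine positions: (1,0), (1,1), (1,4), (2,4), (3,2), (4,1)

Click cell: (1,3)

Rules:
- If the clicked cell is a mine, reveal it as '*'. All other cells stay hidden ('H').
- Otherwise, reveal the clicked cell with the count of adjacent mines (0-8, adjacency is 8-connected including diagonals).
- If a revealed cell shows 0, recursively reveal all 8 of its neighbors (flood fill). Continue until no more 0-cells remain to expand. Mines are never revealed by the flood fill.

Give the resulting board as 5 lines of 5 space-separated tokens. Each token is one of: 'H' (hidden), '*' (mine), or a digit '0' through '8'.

H H H H H
H H H 2 H
H H H H H
H H H H H
H H H H H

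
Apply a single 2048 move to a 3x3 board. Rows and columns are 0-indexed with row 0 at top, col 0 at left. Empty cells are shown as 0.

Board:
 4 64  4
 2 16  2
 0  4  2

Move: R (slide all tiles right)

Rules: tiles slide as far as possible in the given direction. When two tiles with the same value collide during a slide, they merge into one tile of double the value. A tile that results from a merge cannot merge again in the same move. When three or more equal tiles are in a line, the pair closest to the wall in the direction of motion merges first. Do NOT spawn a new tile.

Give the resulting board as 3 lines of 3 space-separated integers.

Slide right:
row 0: [4, 64, 4] -> [4, 64, 4]
row 1: [2, 16, 2] -> [2, 16, 2]
row 2: [0, 4, 2] -> [0, 4, 2]

Answer:  4 64  4
 2 16  2
 0  4  2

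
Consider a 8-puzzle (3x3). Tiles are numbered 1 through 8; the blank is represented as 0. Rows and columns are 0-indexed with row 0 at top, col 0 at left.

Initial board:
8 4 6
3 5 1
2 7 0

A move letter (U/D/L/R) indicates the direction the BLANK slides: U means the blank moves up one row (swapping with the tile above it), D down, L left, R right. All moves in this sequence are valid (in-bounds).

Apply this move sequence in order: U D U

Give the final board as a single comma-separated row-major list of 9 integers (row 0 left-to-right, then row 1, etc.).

Answer: 8, 4, 6, 3, 5, 0, 2, 7, 1

Derivation:
After move 1 (U):
8 4 6
3 5 0
2 7 1

After move 2 (D):
8 4 6
3 5 1
2 7 0

After move 3 (U):
8 4 6
3 5 0
2 7 1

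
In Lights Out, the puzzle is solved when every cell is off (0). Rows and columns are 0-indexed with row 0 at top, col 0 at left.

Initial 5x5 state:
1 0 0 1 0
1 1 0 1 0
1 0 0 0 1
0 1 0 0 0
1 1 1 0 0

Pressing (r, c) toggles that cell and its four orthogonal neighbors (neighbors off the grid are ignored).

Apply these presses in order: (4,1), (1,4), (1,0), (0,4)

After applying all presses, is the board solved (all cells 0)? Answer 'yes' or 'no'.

Answer: yes

Derivation:
After press 1 at (4,1):
1 0 0 1 0
1 1 0 1 0
1 0 0 0 1
0 0 0 0 0
0 0 0 0 0

After press 2 at (1,4):
1 0 0 1 1
1 1 0 0 1
1 0 0 0 0
0 0 0 0 0
0 0 0 0 0

After press 3 at (1,0):
0 0 0 1 1
0 0 0 0 1
0 0 0 0 0
0 0 0 0 0
0 0 0 0 0

After press 4 at (0,4):
0 0 0 0 0
0 0 0 0 0
0 0 0 0 0
0 0 0 0 0
0 0 0 0 0

Lights still on: 0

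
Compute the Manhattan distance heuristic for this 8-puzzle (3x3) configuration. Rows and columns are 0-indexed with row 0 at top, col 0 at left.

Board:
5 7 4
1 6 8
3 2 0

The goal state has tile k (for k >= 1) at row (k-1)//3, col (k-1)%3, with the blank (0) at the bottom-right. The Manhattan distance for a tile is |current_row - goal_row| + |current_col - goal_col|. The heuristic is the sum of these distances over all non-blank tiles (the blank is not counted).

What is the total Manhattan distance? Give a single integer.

Answer: 18

Derivation:
Tile 5: (0,0)->(1,1) = 2
Tile 7: (0,1)->(2,0) = 3
Tile 4: (0,2)->(1,0) = 3
Tile 1: (1,0)->(0,0) = 1
Tile 6: (1,1)->(1,2) = 1
Tile 8: (1,2)->(2,1) = 2
Tile 3: (2,0)->(0,2) = 4
Tile 2: (2,1)->(0,1) = 2
Sum: 2 + 3 + 3 + 1 + 1 + 2 + 4 + 2 = 18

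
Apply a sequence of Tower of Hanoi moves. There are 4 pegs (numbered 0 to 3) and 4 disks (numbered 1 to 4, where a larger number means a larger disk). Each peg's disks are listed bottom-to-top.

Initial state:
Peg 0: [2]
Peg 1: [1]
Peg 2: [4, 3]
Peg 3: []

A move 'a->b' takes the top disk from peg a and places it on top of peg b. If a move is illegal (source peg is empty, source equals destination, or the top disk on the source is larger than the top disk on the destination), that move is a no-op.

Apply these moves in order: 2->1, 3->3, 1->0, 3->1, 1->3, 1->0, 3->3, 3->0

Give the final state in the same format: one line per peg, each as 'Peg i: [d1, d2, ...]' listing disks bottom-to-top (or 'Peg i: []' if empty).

Answer: Peg 0: [2, 1]
Peg 1: []
Peg 2: [4, 3]
Peg 3: []

Derivation:
After move 1 (2->1):
Peg 0: [2]
Peg 1: [1]
Peg 2: [4, 3]
Peg 3: []

After move 2 (3->3):
Peg 0: [2]
Peg 1: [1]
Peg 2: [4, 3]
Peg 3: []

After move 3 (1->0):
Peg 0: [2, 1]
Peg 1: []
Peg 2: [4, 3]
Peg 3: []

After move 4 (3->1):
Peg 0: [2, 1]
Peg 1: []
Peg 2: [4, 3]
Peg 3: []

After move 5 (1->3):
Peg 0: [2, 1]
Peg 1: []
Peg 2: [4, 3]
Peg 3: []

After move 6 (1->0):
Peg 0: [2, 1]
Peg 1: []
Peg 2: [4, 3]
Peg 3: []

After move 7 (3->3):
Peg 0: [2, 1]
Peg 1: []
Peg 2: [4, 3]
Peg 3: []

After move 8 (3->0):
Peg 0: [2, 1]
Peg 1: []
Peg 2: [4, 3]
Peg 3: []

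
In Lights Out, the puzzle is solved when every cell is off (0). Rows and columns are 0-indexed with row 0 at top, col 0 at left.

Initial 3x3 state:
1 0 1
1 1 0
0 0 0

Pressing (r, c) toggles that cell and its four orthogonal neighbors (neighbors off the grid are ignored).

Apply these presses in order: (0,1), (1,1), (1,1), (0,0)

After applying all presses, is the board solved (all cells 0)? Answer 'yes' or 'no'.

After press 1 at (0,1):
0 1 0
1 0 0
0 0 0

After press 2 at (1,1):
0 0 0
0 1 1
0 1 0

After press 3 at (1,1):
0 1 0
1 0 0
0 0 0

After press 4 at (0,0):
1 0 0
0 0 0
0 0 0

Lights still on: 1

Answer: no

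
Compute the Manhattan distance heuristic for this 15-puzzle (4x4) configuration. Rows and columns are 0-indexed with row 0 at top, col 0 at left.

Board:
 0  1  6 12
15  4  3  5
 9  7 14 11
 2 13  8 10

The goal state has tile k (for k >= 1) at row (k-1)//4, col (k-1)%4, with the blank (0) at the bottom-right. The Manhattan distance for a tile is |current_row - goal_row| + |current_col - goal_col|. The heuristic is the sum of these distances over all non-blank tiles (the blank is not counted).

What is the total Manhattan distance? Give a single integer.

Tile 1: at (0,1), goal (0,0), distance |0-0|+|1-0| = 1
Tile 6: at (0,2), goal (1,1), distance |0-1|+|2-1| = 2
Tile 12: at (0,3), goal (2,3), distance |0-2|+|3-3| = 2
Tile 15: at (1,0), goal (3,2), distance |1-3|+|0-2| = 4
Tile 4: at (1,1), goal (0,3), distance |1-0|+|1-3| = 3
Tile 3: at (1,2), goal (0,2), distance |1-0|+|2-2| = 1
Tile 5: at (1,3), goal (1,0), distance |1-1|+|3-0| = 3
Tile 9: at (2,0), goal (2,0), distance |2-2|+|0-0| = 0
Tile 7: at (2,1), goal (1,2), distance |2-1|+|1-2| = 2
Tile 14: at (2,2), goal (3,1), distance |2-3|+|2-1| = 2
Tile 11: at (2,3), goal (2,2), distance |2-2|+|3-2| = 1
Tile 2: at (3,0), goal (0,1), distance |3-0|+|0-1| = 4
Tile 13: at (3,1), goal (3,0), distance |3-3|+|1-0| = 1
Tile 8: at (3,2), goal (1,3), distance |3-1|+|2-3| = 3
Tile 10: at (3,3), goal (2,1), distance |3-2|+|3-1| = 3
Sum: 1 + 2 + 2 + 4 + 3 + 1 + 3 + 0 + 2 + 2 + 1 + 4 + 1 + 3 + 3 = 32

Answer: 32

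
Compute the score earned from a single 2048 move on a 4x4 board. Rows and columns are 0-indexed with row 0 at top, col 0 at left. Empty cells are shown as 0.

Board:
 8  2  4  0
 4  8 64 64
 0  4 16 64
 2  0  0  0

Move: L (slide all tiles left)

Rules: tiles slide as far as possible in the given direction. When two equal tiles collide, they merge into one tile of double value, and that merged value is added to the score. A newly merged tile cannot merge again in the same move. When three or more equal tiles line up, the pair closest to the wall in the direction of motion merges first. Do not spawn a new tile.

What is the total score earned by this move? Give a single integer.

Answer: 128

Derivation:
Slide left:
row 0: [8, 2, 4, 0] -> [8, 2, 4, 0]  score +0 (running 0)
row 1: [4, 8, 64, 64] -> [4, 8, 128, 0]  score +128 (running 128)
row 2: [0, 4, 16, 64] -> [4, 16, 64, 0]  score +0 (running 128)
row 3: [2, 0, 0, 0] -> [2, 0, 0, 0]  score +0 (running 128)
Board after move:
  8   2   4   0
  4   8 128   0
  4  16  64   0
  2   0   0   0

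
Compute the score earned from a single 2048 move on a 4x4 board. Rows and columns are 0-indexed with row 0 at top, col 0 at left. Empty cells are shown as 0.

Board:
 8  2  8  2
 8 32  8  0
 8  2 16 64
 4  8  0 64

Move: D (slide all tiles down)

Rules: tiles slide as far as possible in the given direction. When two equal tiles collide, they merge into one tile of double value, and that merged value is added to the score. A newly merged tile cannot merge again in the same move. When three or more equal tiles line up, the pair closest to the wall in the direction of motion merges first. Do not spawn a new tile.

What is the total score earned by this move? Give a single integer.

Answer: 160

Derivation:
Slide down:
col 0: [8, 8, 8, 4] -> [0, 8, 16, 4]  score +16 (running 16)
col 1: [2, 32, 2, 8] -> [2, 32, 2, 8]  score +0 (running 16)
col 2: [8, 8, 16, 0] -> [0, 0, 16, 16]  score +16 (running 32)
col 3: [2, 0, 64, 64] -> [0, 0, 2, 128]  score +128 (running 160)
Board after move:
  0   2   0   0
  8  32   0   0
 16   2  16   2
  4   8  16 128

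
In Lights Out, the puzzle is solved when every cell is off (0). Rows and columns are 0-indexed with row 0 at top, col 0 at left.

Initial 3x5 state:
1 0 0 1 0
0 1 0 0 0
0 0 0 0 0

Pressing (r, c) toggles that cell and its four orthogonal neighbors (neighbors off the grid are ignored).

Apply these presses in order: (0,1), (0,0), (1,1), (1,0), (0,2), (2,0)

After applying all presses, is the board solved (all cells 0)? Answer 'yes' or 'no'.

After press 1 at (0,1):
0 1 1 1 0
0 0 0 0 0
0 0 0 0 0

After press 2 at (0,0):
1 0 1 1 0
1 0 0 0 0
0 0 0 0 0

After press 3 at (1,1):
1 1 1 1 0
0 1 1 0 0
0 1 0 0 0

After press 4 at (1,0):
0 1 1 1 0
1 0 1 0 0
1 1 0 0 0

After press 5 at (0,2):
0 0 0 0 0
1 0 0 0 0
1 1 0 0 0

After press 6 at (2,0):
0 0 0 0 0
0 0 0 0 0
0 0 0 0 0

Lights still on: 0

Answer: yes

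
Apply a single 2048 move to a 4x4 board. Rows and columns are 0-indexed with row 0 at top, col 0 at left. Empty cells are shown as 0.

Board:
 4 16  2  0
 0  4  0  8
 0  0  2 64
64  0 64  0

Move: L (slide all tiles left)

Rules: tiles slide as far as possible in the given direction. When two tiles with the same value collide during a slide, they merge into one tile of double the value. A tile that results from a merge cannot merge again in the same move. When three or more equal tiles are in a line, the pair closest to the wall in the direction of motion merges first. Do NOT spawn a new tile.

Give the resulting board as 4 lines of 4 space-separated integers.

Answer:   4  16   2   0
  4   8   0   0
  2  64   0   0
128   0   0   0

Derivation:
Slide left:
row 0: [4, 16, 2, 0] -> [4, 16, 2, 0]
row 1: [0, 4, 0, 8] -> [4, 8, 0, 0]
row 2: [0, 0, 2, 64] -> [2, 64, 0, 0]
row 3: [64, 0, 64, 0] -> [128, 0, 0, 0]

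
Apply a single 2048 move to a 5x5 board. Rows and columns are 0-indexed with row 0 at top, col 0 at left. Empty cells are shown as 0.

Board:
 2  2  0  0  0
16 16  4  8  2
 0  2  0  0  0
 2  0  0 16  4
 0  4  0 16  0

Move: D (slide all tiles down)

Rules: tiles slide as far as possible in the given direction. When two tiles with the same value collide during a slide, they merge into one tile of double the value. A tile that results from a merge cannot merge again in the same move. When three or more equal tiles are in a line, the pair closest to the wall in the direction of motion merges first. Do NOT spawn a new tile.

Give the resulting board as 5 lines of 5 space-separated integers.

Slide down:
col 0: [2, 16, 0, 2, 0] -> [0, 0, 2, 16, 2]
col 1: [2, 16, 2, 0, 4] -> [0, 2, 16, 2, 4]
col 2: [0, 4, 0, 0, 0] -> [0, 0, 0, 0, 4]
col 3: [0, 8, 0, 16, 16] -> [0, 0, 0, 8, 32]
col 4: [0, 2, 0, 4, 0] -> [0, 0, 0, 2, 4]

Answer:  0  0  0  0  0
 0  2  0  0  0
 2 16  0  0  0
16  2  0  8  2
 2  4  4 32  4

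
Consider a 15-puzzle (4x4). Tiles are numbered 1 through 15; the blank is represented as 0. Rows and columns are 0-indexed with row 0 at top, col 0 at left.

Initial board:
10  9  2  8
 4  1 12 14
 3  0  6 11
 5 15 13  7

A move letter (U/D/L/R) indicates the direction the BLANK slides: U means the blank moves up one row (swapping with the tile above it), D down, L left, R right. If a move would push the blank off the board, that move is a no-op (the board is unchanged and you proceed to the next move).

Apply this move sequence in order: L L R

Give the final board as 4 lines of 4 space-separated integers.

Answer: 10  9  2  8
 4  1 12 14
 3  0  6 11
 5 15 13  7

Derivation:
After move 1 (L):
10  9  2  8
 4  1 12 14
 0  3  6 11
 5 15 13  7

After move 2 (L):
10  9  2  8
 4  1 12 14
 0  3  6 11
 5 15 13  7

After move 3 (R):
10  9  2  8
 4  1 12 14
 3  0  6 11
 5 15 13  7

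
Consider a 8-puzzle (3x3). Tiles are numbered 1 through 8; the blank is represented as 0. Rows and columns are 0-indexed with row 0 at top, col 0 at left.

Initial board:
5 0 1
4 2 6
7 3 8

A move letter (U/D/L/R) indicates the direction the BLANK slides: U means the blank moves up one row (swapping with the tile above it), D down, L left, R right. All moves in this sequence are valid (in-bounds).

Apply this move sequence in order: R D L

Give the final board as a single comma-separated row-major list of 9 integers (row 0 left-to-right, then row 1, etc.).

Answer: 5, 1, 6, 4, 0, 2, 7, 3, 8

Derivation:
After move 1 (R):
5 1 0
4 2 6
7 3 8

After move 2 (D):
5 1 6
4 2 0
7 3 8

After move 3 (L):
5 1 6
4 0 2
7 3 8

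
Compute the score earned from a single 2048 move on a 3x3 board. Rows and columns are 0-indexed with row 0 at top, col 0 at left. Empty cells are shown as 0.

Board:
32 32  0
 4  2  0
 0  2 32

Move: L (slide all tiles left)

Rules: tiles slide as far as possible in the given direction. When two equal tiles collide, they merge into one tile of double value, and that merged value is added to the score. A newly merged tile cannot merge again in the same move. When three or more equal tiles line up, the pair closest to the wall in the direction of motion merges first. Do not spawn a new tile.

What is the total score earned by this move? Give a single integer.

Slide left:
row 0: [32, 32, 0] -> [64, 0, 0]  score +64 (running 64)
row 1: [4, 2, 0] -> [4, 2, 0]  score +0 (running 64)
row 2: [0, 2, 32] -> [2, 32, 0]  score +0 (running 64)
Board after move:
64  0  0
 4  2  0
 2 32  0

Answer: 64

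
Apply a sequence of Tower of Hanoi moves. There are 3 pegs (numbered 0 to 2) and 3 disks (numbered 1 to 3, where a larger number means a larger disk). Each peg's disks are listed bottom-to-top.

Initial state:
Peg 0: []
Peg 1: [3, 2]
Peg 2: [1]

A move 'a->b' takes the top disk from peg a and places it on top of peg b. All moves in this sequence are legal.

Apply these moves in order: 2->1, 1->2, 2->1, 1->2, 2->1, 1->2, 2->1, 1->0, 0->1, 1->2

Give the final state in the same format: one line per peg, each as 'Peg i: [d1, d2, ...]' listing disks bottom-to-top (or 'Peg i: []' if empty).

Answer: Peg 0: []
Peg 1: [3, 2]
Peg 2: [1]

Derivation:
After move 1 (2->1):
Peg 0: []
Peg 1: [3, 2, 1]
Peg 2: []

After move 2 (1->2):
Peg 0: []
Peg 1: [3, 2]
Peg 2: [1]

After move 3 (2->1):
Peg 0: []
Peg 1: [3, 2, 1]
Peg 2: []

After move 4 (1->2):
Peg 0: []
Peg 1: [3, 2]
Peg 2: [1]

After move 5 (2->1):
Peg 0: []
Peg 1: [3, 2, 1]
Peg 2: []

After move 6 (1->2):
Peg 0: []
Peg 1: [3, 2]
Peg 2: [1]

After move 7 (2->1):
Peg 0: []
Peg 1: [3, 2, 1]
Peg 2: []

After move 8 (1->0):
Peg 0: [1]
Peg 1: [3, 2]
Peg 2: []

After move 9 (0->1):
Peg 0: []
Peg 1: [3, 2, 1]
Peg 2: []

After move 10 (1->2):
Peg 0: []
Peg 1: [3, 2]
Peg 2: [1]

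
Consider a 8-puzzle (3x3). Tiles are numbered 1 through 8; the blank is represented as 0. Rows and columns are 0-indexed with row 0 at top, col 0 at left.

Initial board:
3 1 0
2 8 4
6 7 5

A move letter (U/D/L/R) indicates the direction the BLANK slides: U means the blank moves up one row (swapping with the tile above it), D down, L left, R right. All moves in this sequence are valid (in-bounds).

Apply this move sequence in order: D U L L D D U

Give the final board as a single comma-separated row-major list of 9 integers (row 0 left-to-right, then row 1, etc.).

After move 1 (D):
3 1 4
2 8 0
6 7 5

After move 2 (U):
3 1 0
2 8 4
6 7 5

After move 3 (L):
3 0 1
2 8 4
6 7 5

After move 4 (L):
0 3 1
2 8 4
6 7 5

After move 5 (D):
2 3 1
0 8 4
6 7 5

After move 6 (D):
2 3 1
6 8 4
0 7 5

After move 7 (U):
2 3 1
0 8 4
6 7 5

Answer: 2, 3, 1, 0, 8, 4, 6, 7, 5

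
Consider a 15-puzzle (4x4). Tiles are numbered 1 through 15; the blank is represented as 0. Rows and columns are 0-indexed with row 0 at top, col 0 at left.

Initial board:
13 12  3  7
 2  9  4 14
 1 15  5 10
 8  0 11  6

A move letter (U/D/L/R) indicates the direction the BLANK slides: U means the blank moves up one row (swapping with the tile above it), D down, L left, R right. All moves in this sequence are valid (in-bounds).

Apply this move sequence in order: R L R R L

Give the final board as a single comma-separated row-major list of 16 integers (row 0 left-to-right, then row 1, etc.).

After move 1 (R):
13 12  3  7
 2  9  4 14
 1 15  5 10
 8 11  0  6

After move 2 (L):
13 12  3  7
 2  9  4 14
 1 15  5 10
 8  0 11  6

After move 3 (R):
13 12  3  7
 2  9  4 14
 1 15  5 10
 8 11  0  6

After move 4 (R):
13 12  3  7
 2  9  4 14
 1 15  5 10
 8 11  6  0

After move 5 (L):
13 12  3  7
 2  9  4 14
 1 15  5 10
 8 11  0  6

Answer: 13, 12, 3, 7, 2, 9, 4, 14, 1, 15, 5, 10, 8, 11, 0, 6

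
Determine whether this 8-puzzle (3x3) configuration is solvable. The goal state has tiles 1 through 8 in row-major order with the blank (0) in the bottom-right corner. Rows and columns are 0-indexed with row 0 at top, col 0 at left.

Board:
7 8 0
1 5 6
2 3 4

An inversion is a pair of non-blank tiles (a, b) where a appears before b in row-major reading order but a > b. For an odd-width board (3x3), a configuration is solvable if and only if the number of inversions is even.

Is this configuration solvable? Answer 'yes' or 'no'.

Answer: yes

Derivation:
Inversions (pairs i<j in row-major order where tile[i] > tile[j] > 0): 18
18 is even, so the puzzle is solvable.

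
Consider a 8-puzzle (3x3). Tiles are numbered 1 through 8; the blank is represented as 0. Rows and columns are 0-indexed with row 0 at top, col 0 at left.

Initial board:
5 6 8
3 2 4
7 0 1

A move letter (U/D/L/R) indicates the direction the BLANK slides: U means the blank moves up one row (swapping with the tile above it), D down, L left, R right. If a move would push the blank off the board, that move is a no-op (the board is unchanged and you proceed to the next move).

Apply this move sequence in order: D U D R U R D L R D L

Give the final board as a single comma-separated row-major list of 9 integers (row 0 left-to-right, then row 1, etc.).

Answer: 5, 6, 8, 3, 2, 4, 7, 0, 1

Derivation:
After move 1 (D):
5 6 8
3 2 4
7 0 1

After move 2 (U):
5 6 8
3 0 4
7 2 1

After move 3 (D):
5 6 8
3 2 4
7 0 1

After move 4 (R):
5 6 8
3 2 4
7 1 0

After move 5 (U):
5 6 8
3 2 0
7 1 4

After move 6 (R):
5 6 8
3 2 0
7 1 4

After move 7 (D):
5 6 8
3 2 4
7 1 0

After move 8 (L):
5 6 8
3 2 4
7 0 1

After move 9 (R):
5 6 8
3 2 4
7 1 0

After move 10 (D):
5 6 8
3 2 4
7 1 0

After move 11 (L):
5 6 8
3 2 4
7 0 1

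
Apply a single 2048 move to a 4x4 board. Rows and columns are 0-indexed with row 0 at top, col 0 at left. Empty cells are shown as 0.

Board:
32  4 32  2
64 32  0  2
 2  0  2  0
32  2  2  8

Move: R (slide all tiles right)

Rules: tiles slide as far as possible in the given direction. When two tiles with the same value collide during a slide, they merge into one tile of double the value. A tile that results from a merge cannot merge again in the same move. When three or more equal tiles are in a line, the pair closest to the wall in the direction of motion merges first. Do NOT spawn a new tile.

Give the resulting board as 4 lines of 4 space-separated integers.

Answer: 32  4 32  2
 0 64 32  2
 0  0  0  4
 0 32  4  8

Derivation:
Slide right:
row 0: [32, 4, 32, 2] -> [32, 4, 32, 2]
row 1: [64, 32, 0, 2] -> [0, 64, 32, 2]
row 2: [2, 0, 2, 0] -> [0, 0, 0, 4]
row 3: [32, 2, 2, 8] -> [0, 32, 4, 8]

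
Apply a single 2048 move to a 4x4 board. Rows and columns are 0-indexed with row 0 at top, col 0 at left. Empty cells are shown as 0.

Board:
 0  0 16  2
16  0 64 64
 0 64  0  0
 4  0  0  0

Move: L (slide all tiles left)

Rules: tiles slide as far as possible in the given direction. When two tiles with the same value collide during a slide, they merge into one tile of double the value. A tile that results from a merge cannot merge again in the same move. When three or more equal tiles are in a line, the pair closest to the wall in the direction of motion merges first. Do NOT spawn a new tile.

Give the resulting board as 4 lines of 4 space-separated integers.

Slide left:
row 0: [0, 0, 16, 2] -> [16, 2, 0, 0]
row 1: [16, 0, 64, 64] -> [16, 128, 0, 0]
row 2: [0, 64, 0, 0] -> [64, 0, 0, 0]
row 3: [4, 0, 0, 0] -> [4, 0, 0, 0]

Answer:  16   2   0   0
 16 128   0   0
 64   0   0   0
  4   0   0   0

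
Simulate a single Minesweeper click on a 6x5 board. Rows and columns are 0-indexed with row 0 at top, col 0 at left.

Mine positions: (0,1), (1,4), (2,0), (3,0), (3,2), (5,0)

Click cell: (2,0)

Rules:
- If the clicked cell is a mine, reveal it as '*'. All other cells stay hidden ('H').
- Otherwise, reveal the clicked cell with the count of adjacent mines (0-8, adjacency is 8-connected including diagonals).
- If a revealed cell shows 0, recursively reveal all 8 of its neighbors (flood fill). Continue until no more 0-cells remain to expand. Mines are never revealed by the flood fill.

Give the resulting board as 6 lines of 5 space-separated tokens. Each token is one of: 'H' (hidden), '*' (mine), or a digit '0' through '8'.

H H H H H
H H H H H
* H H H H
H H H H H
H H H H H
H H H H H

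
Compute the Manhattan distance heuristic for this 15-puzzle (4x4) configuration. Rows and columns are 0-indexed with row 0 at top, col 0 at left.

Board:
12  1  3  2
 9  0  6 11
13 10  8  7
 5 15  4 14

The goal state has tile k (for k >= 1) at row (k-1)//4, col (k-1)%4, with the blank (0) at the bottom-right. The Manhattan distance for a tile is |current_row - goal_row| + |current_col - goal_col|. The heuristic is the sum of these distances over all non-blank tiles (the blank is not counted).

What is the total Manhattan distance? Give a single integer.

Answer: 26

Derivation:
Tile 12: at (0,0), goal (2,3), distance |0-2|+|0-3| = 5
Tile 1: at (0,1), goal (0,0), distance |0-0|+|1-0| = 1
Tile 3: at (0,2), goal (0,2), distance |0-0|+|2-2| = 0
Tile 2: at (0,3), goal (0,1), distance |0-0|+|3-1| = 2
Tile 9: at (1,0), goal (2,0), distance |1-2|+|0-0| = 1
Tile 6: at (1,2), goal (1,1), distance |1-1|+|2-1| = 1
Tile 11: at (1,3), goal (2,2), distance |1-2|+|3-2| = 2
Tile 13: at (2,0), goal (3,0), distance |2-3|+|0-0| = 1
Tile 10: at (2,1), goal (2,1), distance |2-2|+|1-1| = 0
Tile 8: at (2,2), goal (1,3), distance |2-1|+|2-3| = 2
Tile 7: at (2,3), goal (1,2), distance |2-1|+|3-2| = 2
Tile 5: at (3,0), goal (1,0), distance |3-1|+|0-0| = 2
Tile 15: at (3,1), goal (3,2), distance |3-3|+|1-2| = 1
Tile 4: at (3,2), goal (0,3), distance |3-0|+|2-3| = 4
Tile 14: at (3,3), goal (3,1), distance |3-3|+|3-1| = 2
Sum: 5 + 1 + 0 + 2 + 1 + 1 + 2 + 1 + 0 + 2 + 2 + 2 + 1 + 4 + 2 = 26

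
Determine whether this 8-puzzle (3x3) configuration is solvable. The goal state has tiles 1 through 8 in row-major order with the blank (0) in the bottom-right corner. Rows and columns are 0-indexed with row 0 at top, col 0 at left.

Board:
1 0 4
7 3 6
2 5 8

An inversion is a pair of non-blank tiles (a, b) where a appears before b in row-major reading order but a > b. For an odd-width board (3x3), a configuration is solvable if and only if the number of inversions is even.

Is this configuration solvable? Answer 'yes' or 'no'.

Inversions (pairs i<j in row-major order where tile[i] > tile[j] > 0): 9
9 is odd, so the puzzle is not solvable.

Answer: no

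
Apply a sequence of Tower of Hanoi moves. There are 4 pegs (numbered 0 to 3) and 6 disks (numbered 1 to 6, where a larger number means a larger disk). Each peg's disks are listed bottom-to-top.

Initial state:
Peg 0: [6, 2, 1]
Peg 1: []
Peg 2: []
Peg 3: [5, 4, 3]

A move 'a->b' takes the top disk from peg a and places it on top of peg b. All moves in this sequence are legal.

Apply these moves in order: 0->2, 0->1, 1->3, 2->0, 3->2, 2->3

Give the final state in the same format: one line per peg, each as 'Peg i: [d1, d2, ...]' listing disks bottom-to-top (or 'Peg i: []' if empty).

Answer: Peg 0: [6, 1]
Peg 1: []
Peg 2: []
Peg 3: [5, 4, 3, 2]

Derivation:
After move 1 (0->2):
Peg 0: [6, 2]
Peg 1: []
Peg 2: [1]
Peg 3: [5, 4, 3]

After move 2 (0->1):
Peg 0: [6]
Peg 1: [2]
Peg 2: [1]
Peg 3: [5, 4, 3]

After move 3 (1->3):
Peg 0: [6]
Peg 1: []
Peg 2: [1]
Peg 3: [5, 4, 3, 2]

After move 4 (2->0):
Peg 0: [6, 1]
Peg 1: []
Peg 2: []
Peg 3: [5, 4, 3, 2]

After move 5 (3->2):
Peg 0: [6, 1]
Peg 1: []
Peg 2: [2]
Peg 3: [5, 4, 3]

After move 6 (2->3):
Peg 0: [6, 1]
Peg 1: []
Peg 2: []
Peg 3: [5, 4, 3, 2]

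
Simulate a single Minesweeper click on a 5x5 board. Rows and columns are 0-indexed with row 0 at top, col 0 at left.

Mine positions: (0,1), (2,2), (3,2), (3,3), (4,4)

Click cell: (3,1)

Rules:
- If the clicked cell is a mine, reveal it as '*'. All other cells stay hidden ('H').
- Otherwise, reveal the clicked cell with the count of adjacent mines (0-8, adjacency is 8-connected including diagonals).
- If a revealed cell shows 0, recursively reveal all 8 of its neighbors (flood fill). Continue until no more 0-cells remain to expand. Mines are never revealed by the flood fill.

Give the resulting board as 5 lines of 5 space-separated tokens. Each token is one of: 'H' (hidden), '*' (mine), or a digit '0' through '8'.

H H H H H
H H H H H
H H H H H
H 2 H H H
H H H H H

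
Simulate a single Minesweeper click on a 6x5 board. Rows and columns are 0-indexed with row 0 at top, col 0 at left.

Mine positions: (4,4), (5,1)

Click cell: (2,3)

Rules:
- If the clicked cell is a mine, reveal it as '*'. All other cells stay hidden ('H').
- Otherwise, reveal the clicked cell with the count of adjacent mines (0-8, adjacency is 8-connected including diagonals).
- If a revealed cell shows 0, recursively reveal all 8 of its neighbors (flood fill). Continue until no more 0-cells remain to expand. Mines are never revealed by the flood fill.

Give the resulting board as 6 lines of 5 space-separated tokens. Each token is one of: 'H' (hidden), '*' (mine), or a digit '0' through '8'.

0 0 0 0 0
0 0 0 0 0
0 0 0 0 0
0 0 0 1 1
1 1 1 1 H
H H H H H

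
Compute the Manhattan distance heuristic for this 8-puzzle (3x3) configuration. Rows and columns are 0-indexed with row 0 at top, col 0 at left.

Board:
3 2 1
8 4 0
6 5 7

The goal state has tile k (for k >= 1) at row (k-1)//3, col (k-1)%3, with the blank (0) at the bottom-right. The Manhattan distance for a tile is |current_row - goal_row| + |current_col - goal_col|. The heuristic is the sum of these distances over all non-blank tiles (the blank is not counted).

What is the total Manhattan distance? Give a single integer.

Tile 3: (0,0)->(0,2) = 2
Tile 2: (0,1)->(0,1) = 0
Tile 1: (0,2)->(0,0) = 2
Tile 8: (1,0)->(2,1) = 2
Tile 4: (1,1)->(1,0) = 1
Tile 6: (2,0)->(1,2) = 3
Tile 5: (2,1)->(1,1) = 1
Tile 7: (2,2)->(2,0) = 2
Sum: 2 + 0 + 2 + 2 + 1 + 3 + 1 + 2 = 13

Answer: 13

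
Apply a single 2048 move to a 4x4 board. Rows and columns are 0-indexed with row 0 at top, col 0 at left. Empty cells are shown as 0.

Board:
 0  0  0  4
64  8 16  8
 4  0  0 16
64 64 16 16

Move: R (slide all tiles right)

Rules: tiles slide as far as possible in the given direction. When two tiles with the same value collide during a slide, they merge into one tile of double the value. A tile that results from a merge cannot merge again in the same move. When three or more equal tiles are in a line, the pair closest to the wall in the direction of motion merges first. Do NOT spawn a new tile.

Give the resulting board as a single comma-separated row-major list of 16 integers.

Slide right:
row 0: [0, 0, 0, 4] -> [0, 0, 0, 4]
row 1: [64, 8, 16, 8] -> [64, 8, 16, 8]
row 2: [4, 0, 0, 16] -> [0, 0, 4, 16]
row 3: [64, 64, 16, 16] -> [0, 0, 128, 32]

Answer: 0, 0, 0, 4, 64, 8, 16, 8, 0, 0, 4, 16, 0, 0, 128, 32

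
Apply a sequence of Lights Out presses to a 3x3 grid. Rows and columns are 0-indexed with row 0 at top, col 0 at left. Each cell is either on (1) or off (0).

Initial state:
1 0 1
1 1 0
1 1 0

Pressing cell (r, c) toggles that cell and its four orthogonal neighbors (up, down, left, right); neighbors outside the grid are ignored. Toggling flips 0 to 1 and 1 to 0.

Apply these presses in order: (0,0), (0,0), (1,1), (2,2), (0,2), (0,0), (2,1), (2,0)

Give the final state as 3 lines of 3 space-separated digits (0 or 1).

Answer: 0 1 0
0 1 1
1 1 0

Derivation:
After press 1 at (0,0):
0 1 1
0 1 0
1 1 0

After press 2 at (0,0):
1 0 1
1 1 0
1 1 0

After press 3 at (1,1):
1 1 1
0 0 1
1 0 0

After press 4 at (2,2):
1 1 1
0 0 0
1 1 1

After press 5 at (0,2):
1 0 0
0 0 1
1 1 1

After press 6 at (0,0):
0 1 0
1 0 1
1 1 1

After press 7 at (2,1):
0 1 0
1 1 1
0 0 0

After press 8 at (2,0):
0 1 0
0 1 1
1 1 0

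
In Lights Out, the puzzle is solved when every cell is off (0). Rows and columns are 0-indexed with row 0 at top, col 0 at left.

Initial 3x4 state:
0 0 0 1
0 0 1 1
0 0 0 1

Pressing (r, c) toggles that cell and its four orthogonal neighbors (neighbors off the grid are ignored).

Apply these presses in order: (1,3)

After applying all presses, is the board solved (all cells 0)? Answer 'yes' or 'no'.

After press 1 at (1,3):
0 0 0 0
0 0 0 0
0 0 0 0

Lights still on: 0

Answer: yes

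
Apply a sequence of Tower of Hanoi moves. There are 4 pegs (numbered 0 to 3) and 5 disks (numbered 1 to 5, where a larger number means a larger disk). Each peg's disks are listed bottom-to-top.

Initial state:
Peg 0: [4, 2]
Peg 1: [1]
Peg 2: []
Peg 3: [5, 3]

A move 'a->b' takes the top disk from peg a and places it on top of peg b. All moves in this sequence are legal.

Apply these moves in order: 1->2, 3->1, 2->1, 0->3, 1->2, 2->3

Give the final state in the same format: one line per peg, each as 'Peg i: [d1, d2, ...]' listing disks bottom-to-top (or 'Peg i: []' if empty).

After move 1 (1->2):
Peg 0: [4, 2]
Peg 1: []
Peg 2: [1]
Peg 3: [5, 3]

After move 2 (3->1):
Peg 0: [4, 2]
Peg 1: [3]
Peg 2: [1]
Peg 3: [5]

After move 3 (2->1):
Peg 0: [4, 2]
Peg 1: [3, 1]
Peg 2: []
Peg 3: [5]

After move 4 (0->3):
Peg 0: [4]
Peg 1: [3, 1]
Peg 2: []
Peg 3: [5, 2]

After move 5 (1->2):
Peg 0: [4]
Peg 1: [3]
Peg 2: [1]
Peg 3: [5, 2]

After move 6 (2->3):
Peg 0: [4]
Peg 1: [3]
Peg 2: []
Peg 3: [5, 2, 1]

Answer: Peg 0: [4]
Peg 1: [3]
Peg 2: []
Peg 3: [5, 2, 1]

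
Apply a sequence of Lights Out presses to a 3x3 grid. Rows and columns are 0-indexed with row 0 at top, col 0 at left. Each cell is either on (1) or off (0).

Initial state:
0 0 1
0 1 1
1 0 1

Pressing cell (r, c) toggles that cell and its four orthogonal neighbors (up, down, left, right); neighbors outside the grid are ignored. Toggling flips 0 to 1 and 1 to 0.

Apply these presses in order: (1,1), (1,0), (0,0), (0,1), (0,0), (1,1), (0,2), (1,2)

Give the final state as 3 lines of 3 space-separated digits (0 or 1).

After press 1 at (1,1):
0 1 1
1 0 0
1 1 1

After press 2 at (1,0):
1 1 1
0 1 0
0 1 1

After press 3 at (0,0):
0 0 1
1 1 0
0 1 1

After press 4 at (0,1):
1 1 0
1 0 0
0 1 1

After press 5 at (0,0):
0 0 0
0 0 0
0 1 1

After press 6 at (1,1):
0 1 0
1 1 1
0 0 1

After press 7 at (0,2):
0 0 1
1 1 0
0 0 1

After press 8 at (1,2):
0 0 0
1 0 1
0 0 0

Answer: 0 0 0
1 0 1
0 0 0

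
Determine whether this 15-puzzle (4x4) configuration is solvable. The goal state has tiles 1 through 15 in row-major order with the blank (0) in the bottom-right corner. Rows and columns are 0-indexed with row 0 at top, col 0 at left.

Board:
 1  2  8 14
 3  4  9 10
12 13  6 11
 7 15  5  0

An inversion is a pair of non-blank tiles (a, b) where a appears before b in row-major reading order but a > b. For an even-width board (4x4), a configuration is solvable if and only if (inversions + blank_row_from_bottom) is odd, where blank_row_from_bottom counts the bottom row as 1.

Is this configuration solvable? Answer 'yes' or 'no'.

Inversions: 34
Blank is in row 3 (0-indexed from top), which is row 1 counting from the bottom (bottom = 1).
34 + 1 = 35, which is odd, so the puzzle is solvable.

Answer: yes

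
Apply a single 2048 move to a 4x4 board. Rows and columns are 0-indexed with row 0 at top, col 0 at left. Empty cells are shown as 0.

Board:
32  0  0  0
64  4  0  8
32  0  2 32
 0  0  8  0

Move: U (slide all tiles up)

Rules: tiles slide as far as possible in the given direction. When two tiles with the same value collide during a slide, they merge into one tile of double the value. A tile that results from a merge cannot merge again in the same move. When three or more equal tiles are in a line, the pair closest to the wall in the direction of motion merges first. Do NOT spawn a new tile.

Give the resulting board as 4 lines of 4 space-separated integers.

Slide up:
col 0: [32, 64, 32, 0] -> [32, 64, 32, 0]
col 1: [0, 4, 0, 0] -> [4, 0, 0, 0]
col 2: [0, 0, 2, 8] -> [2, 8, 0, 0]
col 3: [0, 8, 32, 0] -> [8, 32, 0, 0]

Answer: 32  4  2  8
64  0  8 32
32  0  0  0
 0  0  0  0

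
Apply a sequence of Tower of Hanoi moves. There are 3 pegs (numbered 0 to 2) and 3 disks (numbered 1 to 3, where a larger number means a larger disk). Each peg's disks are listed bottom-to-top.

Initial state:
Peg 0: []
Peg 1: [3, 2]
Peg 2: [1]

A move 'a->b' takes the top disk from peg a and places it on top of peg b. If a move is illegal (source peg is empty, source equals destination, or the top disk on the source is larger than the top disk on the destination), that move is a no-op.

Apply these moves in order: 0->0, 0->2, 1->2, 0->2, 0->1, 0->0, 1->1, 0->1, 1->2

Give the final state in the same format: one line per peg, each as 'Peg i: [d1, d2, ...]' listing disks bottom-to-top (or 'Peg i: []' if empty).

After move 1 (0->0):
Peg 0: []
Peg 1: [3, 2]
Peg 2: [1]

After move 2 (0->2):
Peg 0: []
Peg 1: [3, 2]
Peg 2: [1]

After move 3 (1->2):
Peg 0: []
Peg 1: [3, 2]
Peg 2: [1]

After move 4 (0->2):
Peg 0: []
Peg 1: [3, 2]
Peg 2: [1]

After move 5 (0->1):
Peg 0: []
Peg 1: [3, 2]
Peg 2: [1]

After move 6 (0->0):
Peg 0: []
Peg 1: [3, 2]
Peg 2: [1]

After move 7 (1->1):
Peg 0: []
Peg 1: [3, 2]
Peg 2: [1]

After move 8 (0->1):
Peg 0: []
Peg 1: [3, 2]
Peg 2: [1]

After move 9 (1->2):
Peg 0: []
Peg 1: [3, 2]
Peg 2: [1]

Answer: Peg 0: []
Peg 1: [3, 2]
Peg 2: [1]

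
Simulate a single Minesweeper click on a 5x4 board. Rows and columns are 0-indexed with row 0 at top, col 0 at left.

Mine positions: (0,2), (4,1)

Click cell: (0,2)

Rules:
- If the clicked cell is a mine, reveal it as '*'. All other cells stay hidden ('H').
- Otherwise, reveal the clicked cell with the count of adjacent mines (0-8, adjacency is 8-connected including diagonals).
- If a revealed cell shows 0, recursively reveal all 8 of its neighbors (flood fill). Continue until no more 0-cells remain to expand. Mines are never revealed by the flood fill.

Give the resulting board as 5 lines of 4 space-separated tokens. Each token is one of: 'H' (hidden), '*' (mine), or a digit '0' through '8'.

H H * H
H H H H
H H H H
H H H H
H H H H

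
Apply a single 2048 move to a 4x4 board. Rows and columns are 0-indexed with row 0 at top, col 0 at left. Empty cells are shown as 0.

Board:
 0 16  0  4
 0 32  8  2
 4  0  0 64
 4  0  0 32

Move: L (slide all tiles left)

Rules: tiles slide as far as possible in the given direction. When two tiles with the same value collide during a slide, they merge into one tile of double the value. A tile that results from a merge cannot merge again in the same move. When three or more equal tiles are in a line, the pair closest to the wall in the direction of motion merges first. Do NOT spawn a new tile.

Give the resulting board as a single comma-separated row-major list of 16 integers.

Answer: 16, 4, 0, 0, 32, 8, 2, 0, 4, 64, 0, 0, 4, 32, 0, 0

Derivation:
Slide left:
row 0: [0, 16, 0, 4] -> [16, 4, 0, 0]
row 1: [0, 32, 8, 2] -> [32, 8, 2, 0]
row 2: [4, 0, 0, 64] -> [4, 64, 0, 0]
row 3: [4, 0, 0, 32] -> [4, 32, 0, 0]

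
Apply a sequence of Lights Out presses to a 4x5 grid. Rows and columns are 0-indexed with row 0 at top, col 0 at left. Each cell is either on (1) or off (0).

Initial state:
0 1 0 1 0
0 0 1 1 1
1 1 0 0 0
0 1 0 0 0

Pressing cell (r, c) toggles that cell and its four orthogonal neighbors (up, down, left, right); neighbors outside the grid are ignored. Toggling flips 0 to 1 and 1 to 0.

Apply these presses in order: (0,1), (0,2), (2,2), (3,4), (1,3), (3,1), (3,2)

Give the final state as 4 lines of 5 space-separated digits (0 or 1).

After press 1 at (0,1):
1 0 1 1 0
0 1 1 1 1
1 1 0 0 0
0 1 0 0 0

After press 2 at (0,2):
1 1 0 0 0
0 1 0 1 1
1 1 0 0 0
0 1 0 0 0

After press 3 at (2,2):
1 1 0 0 0
0 1 1 1 1
1 0 1 1 0
0 1 1 0 0

After press 4 at (3,4):
1 1 0 0 0
0 1 1 1 1
1 0 1 1 1
0 1 1 1 1

After press 5 at (1,3):
1 1 0 1 0
0 1 0 0 0
1 0 1 0 1
0 1 1 1 1

After press 6 at (3,1):
1 1 0 1 0
0 1 0 0 0
1 1 1 0 1
1 0 0 1 1

After press 7 at (3,2):
1 1 0 1 0
0 1 0 0 0
1 1 0 0 1
1 1 1 0 1

Answer: 1 1 0 1 0
0 1 0 0 0
1 1 0 0 1
1 1 1 0 1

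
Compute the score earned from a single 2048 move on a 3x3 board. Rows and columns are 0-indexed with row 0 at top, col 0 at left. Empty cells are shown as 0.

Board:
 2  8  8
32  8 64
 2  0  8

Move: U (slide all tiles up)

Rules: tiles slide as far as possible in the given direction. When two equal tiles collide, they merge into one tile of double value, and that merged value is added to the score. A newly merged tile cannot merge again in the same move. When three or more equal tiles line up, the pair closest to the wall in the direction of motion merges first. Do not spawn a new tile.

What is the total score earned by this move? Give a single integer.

Answer: 16

Derivation:
Slide up:
col 0: [2, 32, 2] -> [2, 32, 2]  score +0 (running 0)
col 1: [8, 8, 0] -> [16, 0, 0]  score +16 (running 16)
col 2: [8, 64, 8] -> [8, 64, 8]  score +0 (running 16)
Board after move:
 2 16  8
32  0 64
 2  0  8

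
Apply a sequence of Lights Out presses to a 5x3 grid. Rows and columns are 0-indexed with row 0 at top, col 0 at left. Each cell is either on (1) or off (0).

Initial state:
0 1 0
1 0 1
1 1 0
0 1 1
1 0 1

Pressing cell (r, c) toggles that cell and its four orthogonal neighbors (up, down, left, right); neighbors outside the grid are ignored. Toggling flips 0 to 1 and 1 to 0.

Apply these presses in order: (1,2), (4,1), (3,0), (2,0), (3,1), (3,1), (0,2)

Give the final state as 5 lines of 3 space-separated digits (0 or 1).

Answer: 0 0 0
0 1 1
1 0 1
0 1 1
1 1 0

Derivation:
After press 1 at (1,2):
0 1 1
1 1 0
1 1 1
0 1 1
1 0 1

After press 2 at (4,1):
0 1 1
1 1 0
1 1 1
0 0 1
0 1 0

After press 3 at (3,0):
0 1 1
1 1 0
0 1 1
1 1 1
1 1 0

After press 4 at (2,0):
0 1 1
0 1 0
1 0 1
0 1 1
1 1 0

After press 5 at (3,1):
0 1 1
0 1 0
1 1 1
1 0 0
1 0 0

After press 6 at (3,1):
0 1 1
0 1 0
1 0 1
0 1 1
1 1 0

After press 7 at (0,2):
0 0 0
0 1 1
1 0 1
0 1 1
1 1 0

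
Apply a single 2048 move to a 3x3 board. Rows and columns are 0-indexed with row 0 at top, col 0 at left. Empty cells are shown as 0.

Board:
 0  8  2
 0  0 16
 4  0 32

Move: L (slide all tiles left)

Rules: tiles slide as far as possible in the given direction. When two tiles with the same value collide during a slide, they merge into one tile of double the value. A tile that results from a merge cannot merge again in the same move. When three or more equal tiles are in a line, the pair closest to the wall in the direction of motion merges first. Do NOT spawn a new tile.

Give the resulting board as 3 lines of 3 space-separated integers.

Slide left:
row 0: [0, 8, 2] -> [8, 2, 0]
row 1: [0, 0, 16] -> [16, 0, 0]
row 2: [4, 0, 32] -> [4, 32, 0]

Answer:  8  2  0
16  0  0
 4 32  0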